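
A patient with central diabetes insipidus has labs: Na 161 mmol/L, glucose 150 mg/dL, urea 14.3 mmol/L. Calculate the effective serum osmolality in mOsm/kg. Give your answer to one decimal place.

Effective osmolality excludes urea (freely permeant across cell membranes):
2·Na + glucose/18
= 2·161 + 150/18
= 322 + 8.33
= 330.33 mOsm/kg

330.3 mOsm/kg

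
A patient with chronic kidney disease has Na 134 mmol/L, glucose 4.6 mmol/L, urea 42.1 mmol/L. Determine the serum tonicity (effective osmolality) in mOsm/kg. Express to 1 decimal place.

272.6 mOsm/kg

Effective osmolality excludes urea (freely permeant across cell membranes):
2·Na + glucose
= 2·134 + 4.6
= 268 + 4.6
= 272.6 mOsm/kg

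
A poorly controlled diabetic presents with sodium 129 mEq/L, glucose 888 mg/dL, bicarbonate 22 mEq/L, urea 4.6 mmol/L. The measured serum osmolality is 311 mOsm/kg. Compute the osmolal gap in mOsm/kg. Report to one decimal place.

-0.9 mOsm/kg

Calculated osmolality = 2·Na + glucose/18 + urea
= 2·129 + 888/18 + 4.6
= 258 + 49.33 + 4.60
= 311.93 mOsm/kg ≈ 311.9 mOsm/kg
Osmolar gap = measured − calculated = 311 − 311.9 = -0.9 mOsm/kg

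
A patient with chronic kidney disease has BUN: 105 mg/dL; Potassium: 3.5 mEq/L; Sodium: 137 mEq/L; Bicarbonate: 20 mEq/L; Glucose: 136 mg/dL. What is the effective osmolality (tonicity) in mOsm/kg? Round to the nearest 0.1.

281.6 mOsm/kg

Effective osmolality excludes urea (freely permeant across cell membranes):
2·Na + glucose/18
= 2·137 + 136/18
= 274 + 7.56
= 281.56 mOsm/kg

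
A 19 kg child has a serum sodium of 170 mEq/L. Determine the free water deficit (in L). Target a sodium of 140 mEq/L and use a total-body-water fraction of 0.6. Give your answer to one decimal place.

TBW = 0.6 · 19 = 11.4 L
Free water deficit = TBW · (Na/140 − 1)
= 11.4 · (170/140 − 1)
= 11.4 · 0.2143
= 2.44 L

2.4 L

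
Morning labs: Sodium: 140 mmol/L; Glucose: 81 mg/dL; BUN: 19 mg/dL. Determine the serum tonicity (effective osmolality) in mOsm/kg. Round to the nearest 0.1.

284.5 mOsm/kg

Effective osmolality excludes urea (freely permeant across cell membranes):
2·Na + glucose/18
= 2·140 + 81/18
= 280 + 4.5
= 284.5 mOsm/kg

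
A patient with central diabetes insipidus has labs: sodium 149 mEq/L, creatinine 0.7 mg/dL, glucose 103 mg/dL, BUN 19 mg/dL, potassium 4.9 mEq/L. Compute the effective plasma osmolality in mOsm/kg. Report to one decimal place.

303.7 mOsm/kg

Effective osmolality excludes urea (freely permeant across cell membranes):
2·Na + glucose/18
= 2·149 + 103/18
= 298 + 5.72
= 303.72 mOsm/kg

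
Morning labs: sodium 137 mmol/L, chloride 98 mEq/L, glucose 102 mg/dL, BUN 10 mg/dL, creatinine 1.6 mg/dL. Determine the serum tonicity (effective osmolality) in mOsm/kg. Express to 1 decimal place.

279.7 mOsm/kg

Effective osmolality excludes urea (freely permeant across cell membranes):
2·Na + glucose/18
= 2·137 + 102/18
= 274 + 5.67
= 279.67 mOsm/kg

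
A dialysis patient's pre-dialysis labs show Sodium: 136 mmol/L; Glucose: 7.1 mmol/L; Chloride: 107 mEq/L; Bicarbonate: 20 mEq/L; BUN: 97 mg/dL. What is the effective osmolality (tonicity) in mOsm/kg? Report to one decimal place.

279.1 mOsm/kg

Effective osmolality excludes urea (freely permeant across cell membranes):
2·Na + glucose
= 2·136 + 7.1
= 272 + 7.1
= 279.1 mOsm/kg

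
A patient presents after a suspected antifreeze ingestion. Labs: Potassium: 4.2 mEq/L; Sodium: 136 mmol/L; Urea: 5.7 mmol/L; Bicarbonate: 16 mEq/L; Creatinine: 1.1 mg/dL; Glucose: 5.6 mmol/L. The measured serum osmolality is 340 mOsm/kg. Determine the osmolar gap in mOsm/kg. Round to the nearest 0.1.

Calculated osmolality = 2·Na + glucose + urea
= 2·136 + 5.6 + 5.7
= 272 + 5.60 + 5.70
= 283.3 mOsm/kg ≈ 283.3 mOsm/kg
Osmolar gap = measured − calculated = 340 − 283.3 = 56.7 mOsm/kg

56.7 mOsm/kg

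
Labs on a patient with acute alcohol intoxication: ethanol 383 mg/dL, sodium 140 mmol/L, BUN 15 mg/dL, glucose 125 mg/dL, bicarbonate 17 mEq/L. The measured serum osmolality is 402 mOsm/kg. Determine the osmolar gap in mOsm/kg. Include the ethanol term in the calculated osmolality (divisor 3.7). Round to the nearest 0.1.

6.2 mOsm/kg

Calculated osmolality = 2·Na + glucose/18 + BUN/2.8 + ethanol/3.7
= 2·140 + 125/18 + 15/2.8 + 383/3.7
= 280 + 6.94 + 5.36 + 103.51
= 395.81 mOsm/kg ≈ 395.8 mOsm/kg
Osmolar gap = measured − calculated = 402 − 395.8 = 6.2 mOsm/kg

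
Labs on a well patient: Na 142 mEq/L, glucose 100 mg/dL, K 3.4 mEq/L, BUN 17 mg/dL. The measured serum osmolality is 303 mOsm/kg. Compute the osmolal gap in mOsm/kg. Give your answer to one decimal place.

Calculated osmolality = 2·Na + glucose/18 + BUN/2.8
= 2·142 + 100/18 + 17/2.8
= 284 + 5.56 + 6.07
= 295.63 mOsm/kg ≈ 295.6 mOsm/kg
Osmolar gap = measured − calculated = 303 − 295.6 = 7.4 mOsm/kg

7.4 mOsm/kg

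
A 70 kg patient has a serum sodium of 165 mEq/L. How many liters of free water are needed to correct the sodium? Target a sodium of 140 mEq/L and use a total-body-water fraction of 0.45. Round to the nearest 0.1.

TBW = 0.45 · 70 = 31.5 L
Free water deficit = TBW · (Na/140 − 1)
= 31.5 · (165/140 − 1)
= 31.5 · 0.1786
= 5.63 L

5.6 L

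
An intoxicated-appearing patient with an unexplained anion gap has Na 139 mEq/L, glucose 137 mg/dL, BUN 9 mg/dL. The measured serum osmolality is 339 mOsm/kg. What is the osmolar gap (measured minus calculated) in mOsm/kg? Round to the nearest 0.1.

50.2 mOsm/kg

Calculated osmolality = 2·Na + glucose/18 + BUN/2.8
= 2·139 + 137/18 + 9/2.8
= 278 + 7.61 + 3.21
= 288.82 mOsm/kg ≈ 288.8 mOsm/kg
Osmolar gap = measured − calculated = 339 − 288.8 = 50.2 mOsm/kg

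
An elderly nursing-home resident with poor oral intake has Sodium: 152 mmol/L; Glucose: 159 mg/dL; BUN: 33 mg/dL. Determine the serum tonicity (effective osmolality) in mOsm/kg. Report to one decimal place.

312.8 mOsm/kg

Effective osmolality excludes urea (freely permeant across cell membranes):
2·Na + glucose/18
= 2·152 + 159/18
= 304 + 8.83
= 312.83 mOsm/kg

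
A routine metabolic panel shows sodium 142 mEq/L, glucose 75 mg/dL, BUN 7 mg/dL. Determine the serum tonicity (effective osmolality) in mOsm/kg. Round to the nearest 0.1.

288.2 mOsm/kg

Effective osmolality excludes urea (freely permeant across cell membranes):
2·Na + glucose/18
= 2·142 + 75/18
= 284 + 4.17
= 288.17 mOsm/kg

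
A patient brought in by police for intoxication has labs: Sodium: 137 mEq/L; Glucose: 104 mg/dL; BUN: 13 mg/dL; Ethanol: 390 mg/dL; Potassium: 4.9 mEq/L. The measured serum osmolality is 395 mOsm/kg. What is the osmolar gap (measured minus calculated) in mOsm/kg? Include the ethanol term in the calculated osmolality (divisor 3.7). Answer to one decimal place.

5.2 mOsm/kg

Calculated osmolality = 2·Na + glucose/18 + BUN/2.8 + ethanol/3.7
= 2·137 + 104/18 + 13/2.8 + 390/3.7
= 274 + 5.78 + 4.64 + 105.41
= 389.83 mOsm/kg ≈ 389.8 mOsm/kg
Osmolar gap = measured − calculated = 395 − 389.8 = 5.2 mOsm/kg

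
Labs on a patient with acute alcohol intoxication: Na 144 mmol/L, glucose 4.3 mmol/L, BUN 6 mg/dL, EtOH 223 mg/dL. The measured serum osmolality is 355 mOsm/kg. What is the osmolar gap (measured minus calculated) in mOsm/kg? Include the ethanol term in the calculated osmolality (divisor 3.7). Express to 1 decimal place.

Calculated osmolality = 2·Na + glucose + BUN/2.8 + ethanol/3.7
= 2·144 + 4.3 + 6/2.8 + 223/3.7
= 288 + 4.30 + 2.14 + 60.27
= 354.71 mOsm/kg ≈ 354.7 mOsm/kg
Osmolar gap = measured − calculated = 355 − 354.7 = 0.3 mOsm/kg

0.3 mOsm/kg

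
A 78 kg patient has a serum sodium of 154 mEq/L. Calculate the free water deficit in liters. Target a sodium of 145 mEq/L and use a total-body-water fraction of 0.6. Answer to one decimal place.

TBW = 0.6 · 78 = 46.8 L
Free water deficit = TBW · (Na/145 − 1)
= 46.8 · (154/145 − 1)
= 46.8 · 0.0621
= 2.91 L

2.9 L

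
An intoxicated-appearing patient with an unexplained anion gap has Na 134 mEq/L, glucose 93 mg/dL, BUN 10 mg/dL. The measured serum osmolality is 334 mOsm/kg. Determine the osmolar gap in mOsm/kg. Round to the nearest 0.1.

Calculated osmolality = 2·Na + glucose/18 + BUN/2.8
= 2·134 + 93/18 + 10/2.8
= 268 + 5.17 + 3.57
= 276.74 mOsm/kg ≈ 276.7 mOsm/kg
Osmolar gap = measured − calculated = 334 − 276.7 = 57.3 mOsm/kg

57.3 mOsm/kg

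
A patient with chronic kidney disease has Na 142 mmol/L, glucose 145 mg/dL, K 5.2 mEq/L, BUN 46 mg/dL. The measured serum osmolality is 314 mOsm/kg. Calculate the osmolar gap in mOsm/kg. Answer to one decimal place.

Calculated osmolality = 2·Na + glucose/18 + BUN/2.8
= 2·142 + 145/18 + 46/2.8
= 284 + 8.06 + 16.43
= 308.49 mOsm/kg ≈ 308.5 mOsm/kg
Osmolar gap = measured − calculated = 314 − 308.5 = 5.5 mOsm/kg

5.5 mOsm/kg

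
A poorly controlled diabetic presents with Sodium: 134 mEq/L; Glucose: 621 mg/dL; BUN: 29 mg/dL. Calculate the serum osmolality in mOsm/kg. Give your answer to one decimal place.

Calculated osmolality = 2·Na + glucose/18 + BUN/2.8
= 2·134 + 621/18 + 29/2.8
= 268 + 34.50 + 10.36
= 312.86 mOsm/kg

312.9 mOsm/kg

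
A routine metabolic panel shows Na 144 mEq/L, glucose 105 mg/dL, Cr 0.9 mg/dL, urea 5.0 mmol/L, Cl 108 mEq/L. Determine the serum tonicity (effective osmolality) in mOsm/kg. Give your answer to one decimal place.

Effective osmolality excludes urea (freely permeant across cell membranes):
2·Na + glucose/18
= 2·144 + 105/18
= 288 + 5.83
= 293.83 mOsm/kg

293.8 mOsm/kg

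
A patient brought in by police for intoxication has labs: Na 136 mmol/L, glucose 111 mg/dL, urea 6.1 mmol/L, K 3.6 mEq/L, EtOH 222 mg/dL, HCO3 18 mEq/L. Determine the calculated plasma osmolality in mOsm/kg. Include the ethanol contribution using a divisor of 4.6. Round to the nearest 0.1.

Calculated osmolality = 2·Na + glucose/18 + urea + ethanol/4.6
= 2·136 + 111/18 + 6.1 + 222/4.6
= 272 + 6.17 + 6.10 + 48.26
= 332.53 mOsm/kg

332.5 mOsm/kg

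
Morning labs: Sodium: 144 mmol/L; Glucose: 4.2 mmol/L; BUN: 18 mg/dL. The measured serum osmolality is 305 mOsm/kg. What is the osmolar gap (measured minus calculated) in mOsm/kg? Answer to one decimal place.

Calculated osmolality = 2·Na + glucose + BUN/2.8
= 2·144 + 4.2 + 18/2.8
= 288 + 4.20 + 6.43
= 298.63 mOsm/kg ≈ 298.6 mOsm/kg
Osmolar gap = measured − calculated = 305 − 298.6 = 6.4 mOsm/kg

6.4 mOsm/kg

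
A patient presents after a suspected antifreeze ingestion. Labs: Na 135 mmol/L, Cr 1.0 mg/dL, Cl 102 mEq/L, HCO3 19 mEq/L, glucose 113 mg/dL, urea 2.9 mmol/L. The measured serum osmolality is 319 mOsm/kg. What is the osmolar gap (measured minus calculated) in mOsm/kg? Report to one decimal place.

39.8 mOsm/kg

Calculated osmolality = 2·Na + glucose/18 + urea
= 2·135 + 113/18 + 2.9
= 270 + 6.28 + 2.90
= 279.18 mOsm/kg ≈ 279.2 mOsm/kg
Osmolar gap = measured − calculated = 319 − 279.2 = 39.8 mOsm/kg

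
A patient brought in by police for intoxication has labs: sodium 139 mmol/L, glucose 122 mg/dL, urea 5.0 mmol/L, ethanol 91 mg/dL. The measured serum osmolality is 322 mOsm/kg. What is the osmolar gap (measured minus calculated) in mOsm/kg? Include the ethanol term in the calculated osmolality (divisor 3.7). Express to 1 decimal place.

Calculated osmolality = 2·Na + glucose/18 + urea + ethanol/3.7
= 2·139 + 122/18 + 5 + 91/3.7
= 278 + 6.78 + 5 + 24.59
= 314.37 mOsm/kg ≈ 314.4 mOsm/kg
Osmolar gap = measured − calculated = 322 − 314.4 = 7.6 mOsm/kg

7.6 mOsm/kg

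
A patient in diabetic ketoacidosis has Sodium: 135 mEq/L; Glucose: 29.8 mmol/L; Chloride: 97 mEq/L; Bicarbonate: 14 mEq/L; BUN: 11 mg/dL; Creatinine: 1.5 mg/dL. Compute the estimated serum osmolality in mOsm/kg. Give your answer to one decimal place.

303.7 mOsm/kg

Calculated osmolality = 2·Na + glucose + BUN/2.8
= 2·135 + 29.8 + 11/2.8
= 270 + 29.80 + 3.93
= 303.73 mOsm/kg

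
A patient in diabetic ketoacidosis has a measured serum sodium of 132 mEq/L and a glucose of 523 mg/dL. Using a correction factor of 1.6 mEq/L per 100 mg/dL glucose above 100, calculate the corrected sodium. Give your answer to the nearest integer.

139 mEq/L

Corrected Na = measured Na + 1.6 · (glucose − 100)/100
= 132 + 1.6 · (523 − 100)/100
= 132 + 6.8
= 138.8 mEq/L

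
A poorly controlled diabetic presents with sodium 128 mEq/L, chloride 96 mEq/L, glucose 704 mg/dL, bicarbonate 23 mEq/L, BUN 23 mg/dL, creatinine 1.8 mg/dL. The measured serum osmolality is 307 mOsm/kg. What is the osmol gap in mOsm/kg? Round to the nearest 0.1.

Calculated osmolality = 2·Na + glucose/18 + BUN/2.8
= 2·128 + 704/18 + 23/2.8
= 256 + 39.11 + 8.21
= 303.32 mOsm/kg ≈ 303.3 mOsm/kg
Osmolar gap = measured − calculated = 307 − 303.3 = 3.7 mOsm/kg

3.7 mOsm/kg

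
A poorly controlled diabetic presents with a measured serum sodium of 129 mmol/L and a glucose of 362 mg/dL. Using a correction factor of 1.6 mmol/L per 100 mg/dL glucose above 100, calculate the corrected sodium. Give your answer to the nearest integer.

133 mmol/L

Corrected Na = measured Na + 1.6 · (glucose − 100)/100
= 129 + 1.6 · (362 − 100)/100
= 129 + 4.2
= 133.2 mmol/L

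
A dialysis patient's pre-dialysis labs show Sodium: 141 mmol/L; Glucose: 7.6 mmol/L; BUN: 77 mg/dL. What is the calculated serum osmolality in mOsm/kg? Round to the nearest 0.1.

317.1 mOsm/kg

Calculated osmolality = 2·Na + glucose + BUN/2.8
= 2·141 + 7.6 + 77/2.8
= 282 + 7.60 + 27.50
= 317.1 mOsm/kg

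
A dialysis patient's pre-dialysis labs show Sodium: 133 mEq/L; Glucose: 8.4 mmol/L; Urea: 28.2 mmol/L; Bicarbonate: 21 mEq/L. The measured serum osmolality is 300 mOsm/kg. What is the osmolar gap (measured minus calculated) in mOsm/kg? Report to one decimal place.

-2.6 mOsm/kg

Calculated osmolality = 2·Na + glucose + urea
= 2·133 + 8.4 + 28.2
= 266 + 8.40 + 28.20
= 302.6 mOsm/kg ≈ 302.6 mOsm/kg
Osmolar gap = measured − calculated = 300 − 302.6 = -2.6 mOsm/kg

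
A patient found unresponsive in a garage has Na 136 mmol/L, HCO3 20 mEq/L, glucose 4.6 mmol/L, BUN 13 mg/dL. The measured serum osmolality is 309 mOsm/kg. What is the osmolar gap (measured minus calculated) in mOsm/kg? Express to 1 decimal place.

27.8 mOsm/kg

Calculated osmolality = 2·Na + glucose + BUN/2.8
= 2·136 + 4.6 + 13/2.8
= 272 + 4.60 + 4.64
= 281.24 mOsm/kg ≈ 281.2 mOsm/kg
Osmolar gap = measured − calculated = 309 − 281.2 = 27.8 mOsm/kg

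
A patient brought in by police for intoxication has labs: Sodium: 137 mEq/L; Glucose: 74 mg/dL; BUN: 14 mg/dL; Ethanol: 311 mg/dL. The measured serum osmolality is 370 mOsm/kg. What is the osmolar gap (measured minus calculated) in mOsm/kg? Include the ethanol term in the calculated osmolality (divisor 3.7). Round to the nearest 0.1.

Calculated osmolality = 2·Na + glucose/18 + BUN/2.8 + ethanol/3.7
= 2·137 + 74/18 + 14/2.8 + 311/3.7
= 274 + 4.11 + 5 + 84.05
= 367.16 mOsm/kg ≈ 367.2 mOsm/kg
Osmolar gap = measured − calculated = 370 − 367.2 = 2.8 mOsm/kg

2.8 mOsm/kg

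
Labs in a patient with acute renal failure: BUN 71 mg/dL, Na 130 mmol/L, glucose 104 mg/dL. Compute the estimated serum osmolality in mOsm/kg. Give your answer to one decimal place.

291.1 mOsm/kg

Calculated osmolality = 2·Na + glucose/18 + BUN/2.8
= 2·130 + 104/18 + 71/2.8
= 260 + 5.78 + 25.36
= 291.14 mOsm/kg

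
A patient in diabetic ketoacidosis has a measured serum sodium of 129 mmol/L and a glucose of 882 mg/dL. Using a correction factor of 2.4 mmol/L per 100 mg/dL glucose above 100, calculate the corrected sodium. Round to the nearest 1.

148 mmol/L

Corrected Na = measured Na + 2.4 · (glucose − 100)/100
= 129 + 2.4 · (882 − 100)/100
= 129 + 18.8
= 147.8 mmol/L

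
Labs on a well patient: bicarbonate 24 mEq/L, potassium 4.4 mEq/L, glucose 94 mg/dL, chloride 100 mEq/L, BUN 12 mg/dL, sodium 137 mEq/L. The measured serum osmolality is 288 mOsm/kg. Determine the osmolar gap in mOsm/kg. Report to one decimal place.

4.5 mOsm/kg

Calculated osmolality = 2·Na + glucose/18 + BUN/2.8
= 2·137 + 94/18 + 12/2.8
= 274 + 5.22 + 4.29
= 283.51 mOsm/kg ≈ 283.5 mOsm/kg
Osmolar gap = measured − calculated = 288 − 283.5 = 4.5 mOsm/kg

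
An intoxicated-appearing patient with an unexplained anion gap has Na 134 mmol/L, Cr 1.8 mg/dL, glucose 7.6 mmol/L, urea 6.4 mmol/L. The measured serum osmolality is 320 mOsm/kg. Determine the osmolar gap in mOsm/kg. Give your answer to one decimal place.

Calculated osmolality = 2·Na + glucose + urea
= 2·134 + 7.6 + 6.4
= 268 + 7.60 + 6.40
= 282 mOsm/kg ≈ 282.0 mOsm/kg
Osmolar gap = measured − calculated = 320 − 282.0 = 38.0 mOsm/kg

38.0 mOsm/kg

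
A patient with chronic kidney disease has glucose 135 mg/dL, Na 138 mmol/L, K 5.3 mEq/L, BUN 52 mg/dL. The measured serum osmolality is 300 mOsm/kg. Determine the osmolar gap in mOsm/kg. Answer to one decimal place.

Calculated osmolality = 2·Na + glucose/18 + BUN/2.8
= 2·138 + 135/18 + 52/2.8
= 276 + 7.50 + 18.57
= 302.07 mOsm/kg ≈ 302.1 mOsm/kg
Osmolar gap = measured − calculated = 300 − 302.1 = -2.1 mOsm/kg

-2.1 mOsm/kg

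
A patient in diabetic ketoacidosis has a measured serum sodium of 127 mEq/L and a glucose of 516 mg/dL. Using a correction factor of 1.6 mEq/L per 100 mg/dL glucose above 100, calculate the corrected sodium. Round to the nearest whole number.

134 mEq/L

Corrected Na = measured Na + 1.6 · (glucose − 100)/100
= 127 + 1.6 · (516 − 100)/100
= 127 + 6.7
= 133.7 mEq/L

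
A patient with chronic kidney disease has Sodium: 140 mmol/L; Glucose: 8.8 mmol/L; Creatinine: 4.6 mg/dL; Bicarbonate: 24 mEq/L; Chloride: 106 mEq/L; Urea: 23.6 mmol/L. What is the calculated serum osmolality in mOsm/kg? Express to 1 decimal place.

312.4 mOsm/kg

Calculated osmolality = 2·Na + glucose + urea
= 2·140 + 8.8 + 23.6
= 280 + 8.80 + 23.60
= 312.4 mOsm/kg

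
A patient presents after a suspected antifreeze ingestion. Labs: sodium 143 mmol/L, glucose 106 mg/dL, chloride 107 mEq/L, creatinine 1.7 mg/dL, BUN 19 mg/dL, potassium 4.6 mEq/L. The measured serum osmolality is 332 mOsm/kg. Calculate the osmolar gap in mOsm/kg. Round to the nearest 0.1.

Calculated osmolality = 2·Na + glucose/18 + BUN/2.8
= 2·143 + 106/18 + 19/2.8
= 286 + 5.89 + 6.79
= 298.68 mOsm/kg ≈ 298.7 mOsm/kg
Osmolar gap = measured − calculated = 332 − 298.7 = 33.3 mOsm/kg

33.3 mOsm/kg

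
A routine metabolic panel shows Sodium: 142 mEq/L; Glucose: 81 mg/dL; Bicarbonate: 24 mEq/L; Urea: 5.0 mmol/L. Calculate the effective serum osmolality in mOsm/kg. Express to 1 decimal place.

288.5 mOsm/kg

Effective osmolality excludes urea (freely permeant across cell membranes):
2·Na + glucose/18
= 2·142 + 81/18
= 284 + 4.5
= 288.5 mOsm/kg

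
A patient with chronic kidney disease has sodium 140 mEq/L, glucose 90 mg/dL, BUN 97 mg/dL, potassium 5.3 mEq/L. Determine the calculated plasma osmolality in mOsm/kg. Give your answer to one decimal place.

Calculated osmolality = 2·Na + glucose/18 + BUN/2.8
= 2·140 + 90/18 + 97/2.8
= 280 + 5 + 34.64
= 319.64 mOsm/kg

319.6 mOsm/kg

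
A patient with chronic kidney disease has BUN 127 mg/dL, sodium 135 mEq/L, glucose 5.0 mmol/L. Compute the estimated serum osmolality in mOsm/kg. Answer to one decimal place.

320.4 mOsm/kg

Calculated osmolality = 2·Na + glucose + BUN/2.8
= 2·135 + 5 + 127/2.8
= 270 + 5 + 45.36
= 320.36 mOsm/kg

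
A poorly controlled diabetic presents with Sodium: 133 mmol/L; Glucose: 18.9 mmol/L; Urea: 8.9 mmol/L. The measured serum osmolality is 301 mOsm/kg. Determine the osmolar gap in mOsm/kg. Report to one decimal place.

Calculated osmolality = 2·Na + glucose + urea
= 2·133 + 18.9 + 8.9
= 266 + 18.90 + 8.90
= 293.8 mOsm/kg ≈ 293.8 mOsm/kg
Osmolar gap = measured − calculated = 301 − 293.8 = 7.2 mOsm/kg

7.2 mOsm/kg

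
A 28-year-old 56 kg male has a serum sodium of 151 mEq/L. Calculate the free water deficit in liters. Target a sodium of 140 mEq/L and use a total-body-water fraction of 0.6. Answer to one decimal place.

2.6 L

TBW = 0.6 · 56 = 33.6 L
Free water deficit = TBW · (Na/140 − 1)
= 33.6 · (151/140 − 1)
= 33.6 · 0.0786
= 2.64 L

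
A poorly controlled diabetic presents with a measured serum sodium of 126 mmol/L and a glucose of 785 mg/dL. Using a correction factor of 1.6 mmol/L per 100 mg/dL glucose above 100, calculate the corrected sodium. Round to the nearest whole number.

137 mmol/L

Corrected Na = measured Na + 1.6 · (glucose − 100)/100
= 126 + 1.6 · (785 − 100)/100
= 126 + 11
= 137 mmol/L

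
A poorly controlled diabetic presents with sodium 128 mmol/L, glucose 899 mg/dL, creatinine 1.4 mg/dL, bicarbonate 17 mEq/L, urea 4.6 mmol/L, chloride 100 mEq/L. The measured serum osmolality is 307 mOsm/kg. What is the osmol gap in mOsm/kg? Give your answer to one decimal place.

Calculated osmolality = 2·Na + glucose/18 + urea
= 2·128 + 899/18 + 4.6
= 256 + 49.94 + 4.60
= 310.54 mOsm/kg ≈ 310.5 mOsm/kg
Osmolar gap = measured − calculated = 307 − 310.5 = -3.5 mOsm/kg

-3.5 mOsm/kg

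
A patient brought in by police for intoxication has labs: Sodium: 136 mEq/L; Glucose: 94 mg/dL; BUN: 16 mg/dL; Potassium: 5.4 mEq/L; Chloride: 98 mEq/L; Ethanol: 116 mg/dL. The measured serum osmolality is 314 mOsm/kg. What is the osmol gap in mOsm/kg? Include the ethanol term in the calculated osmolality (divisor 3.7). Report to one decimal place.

Calculated osmolality = 2·Na + glucose/18 + BUN/2.8 + ethanol/3.7
= 2·136 + 94/18 + 16/2.8 + 116/3.7
= 272 + 5.22 + 5.71 + 31.35
= 314.28 mOsm/kg ≈ 314.3 mOsm/kg
Osmolar gap = measured − calculated = 314 − 314.3 = -0.3 mOsm/kg

-0.3 mOsm/kg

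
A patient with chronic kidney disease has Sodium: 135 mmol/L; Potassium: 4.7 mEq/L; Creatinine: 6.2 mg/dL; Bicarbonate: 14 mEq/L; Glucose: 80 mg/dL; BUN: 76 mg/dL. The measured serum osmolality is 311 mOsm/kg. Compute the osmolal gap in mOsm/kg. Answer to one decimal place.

9.4 mOsm/kg

Calculated osmolality = 2·Na + glucose/18 + BUN/2.8
= 2·135 + 80/18 + 76/2.8
= 270 + 4.44 + 27.14
= 301.58 mOsm/kg ≈ 301.6 mOsm/kg
Osmolar gap = measured − calculated = 311 − 301.6 = 9.4 mOsm/kg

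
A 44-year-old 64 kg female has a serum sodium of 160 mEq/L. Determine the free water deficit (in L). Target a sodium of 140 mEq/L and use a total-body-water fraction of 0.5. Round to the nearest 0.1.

TBW = 0.5 · 64 = 32 L
Free water deficit = TBW · (Na/140 − 1)
= 32 · (160/140 − 1)
= 32 · 0.1429
= 4.57 L

4.6 L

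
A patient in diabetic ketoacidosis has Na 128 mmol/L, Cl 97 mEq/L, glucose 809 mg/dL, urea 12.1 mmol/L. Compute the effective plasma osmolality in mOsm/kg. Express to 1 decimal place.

Effective osmolality excludes urea (freely permeant across cell membranes):
2·Na + glucose/18
= 2·128 + 809/18
= 256 + 44.94
= 300.94 mOsm/kg

300.9 mOsm/kg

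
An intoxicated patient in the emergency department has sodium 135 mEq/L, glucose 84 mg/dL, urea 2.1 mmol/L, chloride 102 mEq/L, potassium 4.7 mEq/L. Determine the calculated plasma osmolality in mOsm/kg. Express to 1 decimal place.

Calculated osmolality = 2·Na + glucose/18 + urea
= 2·135 + 84/18 + 2.1
= 270 + 4.67 + 2.10
= 276.77 mOsm/kg

276.8 mOsm/kg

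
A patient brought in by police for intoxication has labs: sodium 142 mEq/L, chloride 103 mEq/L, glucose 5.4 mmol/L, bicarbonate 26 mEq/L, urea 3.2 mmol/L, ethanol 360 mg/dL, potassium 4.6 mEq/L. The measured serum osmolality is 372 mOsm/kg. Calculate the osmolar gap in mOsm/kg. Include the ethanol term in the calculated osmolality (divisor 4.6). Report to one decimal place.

1.1 mOsm/kg

Calculated osmolality = 2·Na + glucose + urea + ethanol/4.6
= 2·142 + 5.4 + 3.2 + 360/4.6
= 284 + 5.40 + 3.20 + 78.26
= 370.86 mOsm/kg ≈ 370.9 mOsm/kg
Osmolar gap = measured − calculated = 372 − 370.9 = 1.1 mOsm/kg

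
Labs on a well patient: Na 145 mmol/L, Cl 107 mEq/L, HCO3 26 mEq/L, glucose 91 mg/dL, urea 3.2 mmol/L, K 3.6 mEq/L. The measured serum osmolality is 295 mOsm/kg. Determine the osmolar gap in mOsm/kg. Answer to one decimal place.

-3.3 mOsm/kg

Calculated osmolality = 2·Na + glucose/18 + urea
= 2·145 + 91/18 + 3.2
= 290 + 5.06 + 3.20
= 298.26 mOsm/kg ≈ 298.3 mOsm/kg
Osmolar gap = measured − calculated = 295 − 298.3 = -3.3 mOsm/kg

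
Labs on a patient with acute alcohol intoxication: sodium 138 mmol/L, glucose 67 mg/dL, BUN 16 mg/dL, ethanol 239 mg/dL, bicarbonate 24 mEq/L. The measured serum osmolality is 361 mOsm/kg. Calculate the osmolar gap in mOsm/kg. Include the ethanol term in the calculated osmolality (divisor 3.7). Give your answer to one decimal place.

11.0 mOsm/kg

Calculated osmolality = 2·Na + glucose/18 + BUN/2.8 + ethanol/3.7
= 2·138 + 67/18 + 16/2.8 + 239/3.7
= 276 + 3.72 + 5.71 + 64.59
= 350.02 mOsm/kg ≈ 350.0 mOsm/kg
Osmolar gap = measured − calculated = 361 − 350.0 = 11.0 mOsm/kg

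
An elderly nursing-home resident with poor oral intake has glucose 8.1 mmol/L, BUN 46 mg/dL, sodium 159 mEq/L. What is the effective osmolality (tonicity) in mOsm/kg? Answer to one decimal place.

Effective osmolality excludes urea (freely permeant across cell membranes):
2·Na + glucose
= 2·159 + 8.1
= 318 + 8.1
= 326.1 mOsm/kg

326.1 mOsm/kg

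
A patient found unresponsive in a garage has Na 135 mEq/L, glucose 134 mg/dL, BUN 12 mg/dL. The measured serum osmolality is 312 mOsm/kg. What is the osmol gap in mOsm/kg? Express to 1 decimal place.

30.3 mOsm/kg

Calculated osmolality = 2·Na + glucose/18 + BUN/2.8
= 2·135 + 134/18 + 12/2.8
= 270 + 7.44 + 4.29
= 281.73 mOsm/kg ≈ 281.7 mOsm/kg
Osmolar gap = measured − calculated = 312 − 281.7 = 30.3 mOsm/kg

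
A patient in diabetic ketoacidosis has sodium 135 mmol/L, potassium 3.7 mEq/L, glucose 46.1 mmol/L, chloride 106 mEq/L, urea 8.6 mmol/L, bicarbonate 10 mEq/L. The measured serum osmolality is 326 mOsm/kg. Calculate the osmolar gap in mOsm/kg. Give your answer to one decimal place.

1.3 mOsm/kg

Calculated osmolality = 2·Na + glucose + urea
= 2·135 + 46.1 + 8.6
= 270 + 46.10 + 8.60
= 324.7 mOsm/kg ≈ 324.7 mOsm/kg
Osmolar gap = measured − calculated = 326 − 324.7 = 1.3 mOsm/kg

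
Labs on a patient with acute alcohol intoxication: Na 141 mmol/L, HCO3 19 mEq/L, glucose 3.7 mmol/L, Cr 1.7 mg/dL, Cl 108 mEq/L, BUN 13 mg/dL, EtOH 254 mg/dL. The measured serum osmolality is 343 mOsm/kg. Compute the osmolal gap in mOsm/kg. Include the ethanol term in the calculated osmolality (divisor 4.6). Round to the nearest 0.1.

-2.6 mOsm/kg

Calculated osmolality = 2·Na + glucose + BUN/2.8 + ethanol/4.6
= 2·141 + 3.7 + 13/2.8 + 254/4.6
= 282 + 3.70 + 4.64 + 55.22
= 345.56 mOsm/kg ≈ 345.6 mOsm/kg
Osmolar gap = measured − calculated = 343 − 345.6 = -2.6 mOsm/kg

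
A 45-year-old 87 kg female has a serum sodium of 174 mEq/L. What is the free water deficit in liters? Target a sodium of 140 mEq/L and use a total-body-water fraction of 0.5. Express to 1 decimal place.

TBW = 0.5 · 87 = 43.5 L
Free water deficit = TBW · (Na/140 − 1)
= 43.5 · (174/140 − 1)
= 43.5 · 0.2429
= 10.57 L

10.6 L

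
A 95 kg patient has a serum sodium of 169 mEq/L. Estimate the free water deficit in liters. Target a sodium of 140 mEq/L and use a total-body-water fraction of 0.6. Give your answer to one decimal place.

TBW = 0.6 · 95 = 57 L
Free water deficit = TBW · (Na/140 − 1)
= 57 · (169/140 − 1)
= 57 · 0.2071
= 11.8 L

11.8 L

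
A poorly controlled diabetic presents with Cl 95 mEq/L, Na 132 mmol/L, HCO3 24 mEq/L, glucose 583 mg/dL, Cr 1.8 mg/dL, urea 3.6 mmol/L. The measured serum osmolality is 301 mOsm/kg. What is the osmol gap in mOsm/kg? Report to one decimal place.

Calculated osmolality = 2·Na + glucose/18 + urea
= 2·132 + 583/18 + 3.6
= 264 + 32.39 + 3.60
= 299.99 mOsm/kg ≈ 300.0 mOsm/kg
Osmolar gap = measured − calculated = 301 − 300.0 = 1.0 mOsm/kg

1.0 mOsm/kg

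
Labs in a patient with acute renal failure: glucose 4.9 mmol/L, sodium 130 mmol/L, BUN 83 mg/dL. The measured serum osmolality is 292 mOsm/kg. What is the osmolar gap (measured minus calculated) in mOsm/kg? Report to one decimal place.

-2.5 mOsm/kg

Calculated osmolality = 2·Na + glucose + BUN/2.8
= 2·130 + 4.9 + 83/2.8
= 260 + 4.90 + 29.64
= 294.54 mOsm/kg ≈ 294.5 mOsm/kg
Osmolar gap = measured − calculated = 292 − 294.5 = -2.5 mOsm/kg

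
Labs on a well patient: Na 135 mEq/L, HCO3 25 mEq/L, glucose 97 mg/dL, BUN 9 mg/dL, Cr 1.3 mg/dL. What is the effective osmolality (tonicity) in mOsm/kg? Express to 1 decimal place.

275.4 mOsm/kg

Effective osmolality excludes urea (freely permeant across cell membranes):
2·Na + glucose/18
= 2·135 + 97/18
= 270 + 5.39
= 275.39 mOsm/kg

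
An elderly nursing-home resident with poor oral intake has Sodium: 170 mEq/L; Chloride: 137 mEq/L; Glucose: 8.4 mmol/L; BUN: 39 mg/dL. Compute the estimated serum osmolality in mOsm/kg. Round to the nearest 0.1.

Calculated osmolality = 2·Na + glucose + BUN/2.8
= 2·170 + 8.4 + 39/2.8
= 340 + 8.40 + 13.93
= 362.33 mOsm/kg

362.3 mOsm/kg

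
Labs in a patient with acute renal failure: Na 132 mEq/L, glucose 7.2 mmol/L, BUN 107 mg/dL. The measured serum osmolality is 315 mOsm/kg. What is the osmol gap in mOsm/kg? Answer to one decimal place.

Calculated osmolality = 2·Na + glucose + BUN/2.8
= 2·132 + 7.2 + 107/2.8
= 264 + 7.20 + 38.21
= 309.41 mOsm/kg ≈ 309.4 mOsm/kg
Osmolar gap = measured − calculated = 315 − 309.4 = 5.6 mOsm/kg

5.6 mOsm/kg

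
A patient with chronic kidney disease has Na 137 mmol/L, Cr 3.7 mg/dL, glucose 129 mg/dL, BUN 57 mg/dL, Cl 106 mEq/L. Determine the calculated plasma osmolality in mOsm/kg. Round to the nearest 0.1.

301.5 mOsm/kg

Calculated osmolality = 2·Na + glucose/18 + BUN/2.8
= 2·137 + 129/18 + 57/2.8
= 274 + 7.17 + 20.36
= 301.53 mOsm/kg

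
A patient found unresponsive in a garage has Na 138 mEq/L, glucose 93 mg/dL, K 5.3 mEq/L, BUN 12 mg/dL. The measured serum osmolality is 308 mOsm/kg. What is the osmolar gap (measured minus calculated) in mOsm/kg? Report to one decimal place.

22.5 mOsm/kg

Calculated osmolality = 2·Na + glucose/18 + BUN/2.8
= 2·138 + 93/18 + 12/2.8
= 276 + 5.17 + 4.29
= 285.46 mOsm/kg ≈ 285.5 mOsm/kg
Osmolar gap = measured − calculated = 308 − 285.5 = 22.5 mOsm/kg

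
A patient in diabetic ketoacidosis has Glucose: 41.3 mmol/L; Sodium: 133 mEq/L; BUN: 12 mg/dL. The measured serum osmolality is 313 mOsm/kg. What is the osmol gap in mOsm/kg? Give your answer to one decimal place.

Calculated osmolality = 2·Na + glucose + BUN/2.8
= 2·133 + 41.3 + 12/2.8
= 266 + 41.30 + 4.29
= 311.59 mOsm/kg ≈ 311.6 mOsm/kg
Osmolar gap = measured − calculated = 313 − 311.6 = 1.4 mOsm/kg

1.4 mOsm/kg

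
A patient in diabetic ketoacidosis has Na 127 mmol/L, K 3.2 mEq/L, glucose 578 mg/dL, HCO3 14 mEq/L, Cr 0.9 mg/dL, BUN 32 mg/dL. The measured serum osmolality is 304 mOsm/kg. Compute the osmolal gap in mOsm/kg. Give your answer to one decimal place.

Calculated osmolality = 2·Na + glucose/18 + BUN/2.8
= 2·127 + 578/18 + 32/2.8
= 254 + 32.11 + 11.43
= 297.54 mOsm/kg ≈ 297.5 mOsm/kg
Osmolar gap = measured − calculated = 304 − 297.5 = 6.5 mOsm/kg

6.5 mOsm/kg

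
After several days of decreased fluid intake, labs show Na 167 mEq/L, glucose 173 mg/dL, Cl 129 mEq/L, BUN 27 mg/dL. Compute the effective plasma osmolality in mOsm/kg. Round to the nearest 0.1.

Effective osmolality excludes urea (freely permeant across cell membranes):
2·Na + glucose/18
= 2·167 + 173/18
= 334 + 9.61
= 343.61 mOsm/kg

343.6 mOsm/kg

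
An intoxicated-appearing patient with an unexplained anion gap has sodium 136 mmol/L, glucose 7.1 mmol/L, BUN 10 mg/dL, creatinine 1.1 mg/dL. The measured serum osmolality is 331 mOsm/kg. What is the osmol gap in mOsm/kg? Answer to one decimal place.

48.3 mOsm/kg

Calculated osmolality = 2·Na + glucose + BUN/2.8
= 2·136 + 7.1 + 10/2.8
= 272 + 7.10 + 3.57
= 282.67 mOsm/kg ≈ 282.7 mOsm/kg
Osmolar gap = measured − calculated = 331 − 282.7 = 48.3 mOsm/kg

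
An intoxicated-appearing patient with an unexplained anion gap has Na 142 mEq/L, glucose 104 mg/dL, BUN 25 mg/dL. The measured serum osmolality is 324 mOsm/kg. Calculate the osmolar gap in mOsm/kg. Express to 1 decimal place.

Calculated osmolality = 2·Na + glucose/18 + BUN/2.8
= 2·142 + 104/18 + 25/2.8
= 284 + 5.78 + 8.93
= 298.71 mOsm/kg ≈ 298.7 mOsm/kg
Osmolar gap = measured − calculated = 324 − 298.7 = 25.3 mOsm/kg

25.3 mOsm/kg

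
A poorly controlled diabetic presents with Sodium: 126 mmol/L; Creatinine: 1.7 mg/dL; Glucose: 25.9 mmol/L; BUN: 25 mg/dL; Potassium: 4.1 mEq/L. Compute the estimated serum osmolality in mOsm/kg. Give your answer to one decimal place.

286.8 mOsm/kg

Calculated osmolality = 2·Na + glucose + BUN/2.8
= 2·126 + 25.9 + 25/2.8
= 252 + 25.90 + 8.93
= 286.83 mOsm/kg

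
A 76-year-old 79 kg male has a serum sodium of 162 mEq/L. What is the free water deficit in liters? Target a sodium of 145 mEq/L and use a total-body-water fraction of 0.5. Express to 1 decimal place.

4.6 L

TBW = 0.5 · 79 = 39.5 L
Free water deficit = TBW · (Na/145 − 1)
= 39.5 · (162/145 − 1)
= 39.5 · 0.1172
= 4.63 L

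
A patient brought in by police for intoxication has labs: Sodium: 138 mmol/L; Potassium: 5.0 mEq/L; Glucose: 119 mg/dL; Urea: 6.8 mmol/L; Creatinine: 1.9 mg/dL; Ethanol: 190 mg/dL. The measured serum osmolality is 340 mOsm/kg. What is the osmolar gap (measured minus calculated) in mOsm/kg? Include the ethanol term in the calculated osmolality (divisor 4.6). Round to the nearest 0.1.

9.3 mOsm/kg

Calculated osmolality = 2·Na + glucose/18 + urea + ethanol/4.6
= 2·138 + 119/18 + 6.8 + 190/4.6
= 276 + 6.61 + 6.80 + 41.30
= 330.71 mOsm/kg ≈ 330.7 mOsm/kg
Osmolar gap = measured − calculated = 340 − 330.7 = 9.3 mOsm/kg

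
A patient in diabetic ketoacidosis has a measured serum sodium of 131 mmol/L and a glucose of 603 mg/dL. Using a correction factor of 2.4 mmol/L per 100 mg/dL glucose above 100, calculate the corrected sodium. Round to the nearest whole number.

143 mmol/L

Corrected Na = measured Na + 2.4 · (glucose − 100)/100
= 131 + 2.4 · (603 − 100)/100
= 131 + 12.1
= 143.1 mmol/L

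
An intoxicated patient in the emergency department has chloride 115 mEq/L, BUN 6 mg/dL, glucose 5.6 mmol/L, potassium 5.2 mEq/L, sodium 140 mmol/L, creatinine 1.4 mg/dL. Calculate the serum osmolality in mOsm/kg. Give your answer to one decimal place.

287.7 mOsm/kg

Calculated osmolality = 2·Na + glucose + BUN/2.8
= 2·140 + 5.6 + 6/2.8
= 280 + 5.60 + 2.14
= 287.74 mOsm/kg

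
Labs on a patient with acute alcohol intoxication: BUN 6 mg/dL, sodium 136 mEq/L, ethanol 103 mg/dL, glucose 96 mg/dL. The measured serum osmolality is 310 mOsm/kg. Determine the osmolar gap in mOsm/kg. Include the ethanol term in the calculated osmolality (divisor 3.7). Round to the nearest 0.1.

2.7 mOsm/kg

Calculated osmolality = 2·Na + glucose/18 + BUN/2.8 + ethanol/3.7
= 2·136 + 96/18 + 6/2.8 + 103/3.7
= 272 + 5.33 + 2.14 + 27.84
= 307.31 mOsm/kg ≈ 307.3 mOsm/kg
Osmolar gap = measured − calculated = 310 − 307.3 = 2.7 mOsm/kg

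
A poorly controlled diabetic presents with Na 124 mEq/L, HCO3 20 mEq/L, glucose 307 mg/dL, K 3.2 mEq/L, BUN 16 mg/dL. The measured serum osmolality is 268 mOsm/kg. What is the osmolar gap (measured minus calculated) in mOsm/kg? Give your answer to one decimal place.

-2.8 mOsm/kg

Calculated osmolality = 2·Na + glucose/18 + BUN/2.8
= 2·124 + 307/18 + 16/2.8
= 248 + 17.06 + 5.71
= 270.77 mOsm/kg ≈ 270.8 mOsm/kg
Osmolar gap = measured − calculated = 268 − 270.8 = -2.8 mOsm/kg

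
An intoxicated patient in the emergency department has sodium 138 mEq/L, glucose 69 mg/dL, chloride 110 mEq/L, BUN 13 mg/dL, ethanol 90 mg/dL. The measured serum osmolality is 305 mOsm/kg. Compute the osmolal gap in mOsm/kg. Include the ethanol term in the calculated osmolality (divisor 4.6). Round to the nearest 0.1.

1.0 mOsm/kg

Calculated osmolality = 2·Na + glucose/18 + BUN/2.8 + ethanol/4.6
= 2·138 + 69/18 + 13/2.8 + 90/4.6
= 276 + 3.83 + 4.64 + 19.57
= 304.04 mOsm/kg ≈ 304.0 mOsm/kg
Osmolar gap = measured − calculated = 305 − 304.0 = 1.0 mOsm/kg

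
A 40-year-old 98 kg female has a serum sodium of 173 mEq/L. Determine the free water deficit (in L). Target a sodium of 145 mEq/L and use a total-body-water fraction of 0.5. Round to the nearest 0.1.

9.5 L

TBW = 0.5 · 98 = 49 L
Free water deficit = TBW · (Na/145 − 1)
= 49 · (173/145 − 1)
= 49 · 0.1931
= 9.46 L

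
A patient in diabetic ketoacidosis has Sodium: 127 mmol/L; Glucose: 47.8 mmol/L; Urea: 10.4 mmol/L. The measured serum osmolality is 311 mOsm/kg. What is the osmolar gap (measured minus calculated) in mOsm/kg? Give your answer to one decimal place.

Calculated osmolality = 2·Na + glucose + urea
= 2·127 + 47.8 + 10.4
= 254 + 47.80 + 10.40
= 312.2 mOsm/kg ≈ 312.2 mOsm/kg
Osmolar gap = measured − calculated = 311 − 312.2 = -1.2 mOsm/kg

-1.2 mOsm/kg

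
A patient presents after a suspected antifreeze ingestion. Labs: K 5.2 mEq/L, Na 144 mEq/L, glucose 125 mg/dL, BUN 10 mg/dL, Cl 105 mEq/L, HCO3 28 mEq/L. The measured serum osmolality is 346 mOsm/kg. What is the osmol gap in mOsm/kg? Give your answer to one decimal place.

47.5 mOsm/kg

Calculated osmolality = 2·Na + glucose/18 + BUN/2.8
= 2·144 + 125/18 + 10/2.8
= 288 + 6.94 + 3.57
= 298.51 mOsm/kg ≈ 298.5 mOsm/kg
Osmolar gap = measured − calculated = 346 − 298.5 = 47.5 mOsm/kg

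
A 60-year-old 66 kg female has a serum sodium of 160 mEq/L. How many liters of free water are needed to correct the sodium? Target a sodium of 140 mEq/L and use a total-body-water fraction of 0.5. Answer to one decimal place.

4.7 L

TBW = 0.5 · 66 = 33 L
Free water deficit = TBW · (Na/140 − 1)
= 33 · (160/140 − 1)
= 33 · 0.1429
= 4.72 L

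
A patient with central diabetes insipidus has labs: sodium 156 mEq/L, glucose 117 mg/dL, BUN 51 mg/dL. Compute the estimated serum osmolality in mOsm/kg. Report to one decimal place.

336.7 mOsm/kg

Calculated osmolality = 2·Na + glucose/18 + BUN/2.8
= 2·156 + 117/18 + 51/2.8
= 312 + 6.50 + 18.21
= 336.71 mOsm/kg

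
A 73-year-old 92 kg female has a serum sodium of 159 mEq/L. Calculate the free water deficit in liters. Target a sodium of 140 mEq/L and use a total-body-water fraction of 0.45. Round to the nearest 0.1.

5.6 L

TBW = 0.45 · 92 = 41.4 L
Free water deficit = TBW · (Na/140 − 1)
= 41.4 · (159/140 − 1)
= 41.4 · 0.1357
= 5.62 L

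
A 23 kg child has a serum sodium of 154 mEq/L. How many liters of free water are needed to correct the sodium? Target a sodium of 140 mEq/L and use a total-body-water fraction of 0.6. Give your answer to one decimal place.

TBW = 0.6 · 23 = 13.8 L
Free water deficit = TBW · (Na/140 − 1)
= 13.8 · (154/140 − 1)
= 13.8 · 0.1
= 1.38 L

1.4 L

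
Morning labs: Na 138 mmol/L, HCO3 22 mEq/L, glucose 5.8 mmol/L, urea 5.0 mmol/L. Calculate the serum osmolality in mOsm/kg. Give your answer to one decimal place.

Calculated osmolality = 2·Na + glucose + urea
= 2·138 + 5.8 + 5
= 276 + 5.80 + 5
= 286.8 mOsm/kg

286.8 mOsm/kg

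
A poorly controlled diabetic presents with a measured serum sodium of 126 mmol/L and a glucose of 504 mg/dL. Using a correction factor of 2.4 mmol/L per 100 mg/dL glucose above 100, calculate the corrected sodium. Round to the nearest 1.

Corrected Na = measured Na + 2.4 · (glucose − 100)/100
= 126 + 2.4 · (504 − 100)/100
= 126 + 9.7
= 135.7 mmol/L

136 mmol/L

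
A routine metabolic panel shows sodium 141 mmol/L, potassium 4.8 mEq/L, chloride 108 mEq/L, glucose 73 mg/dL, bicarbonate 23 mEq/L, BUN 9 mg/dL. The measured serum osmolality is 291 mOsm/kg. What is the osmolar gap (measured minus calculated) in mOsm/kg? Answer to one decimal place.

Calculated osmolality = 2·Na + glucose/18 + BUN/2.8
= 2·141 + 73/18 + 9/2.8
= 282 + 4.06 + 3.21
= 289.27 mOsm/kg ≈ 289.3 mOsm/kg
Osmolar gap = measured − calculated = 291 − 289.3 = 1.7 mOsm/kg

1.7 mOsm/kg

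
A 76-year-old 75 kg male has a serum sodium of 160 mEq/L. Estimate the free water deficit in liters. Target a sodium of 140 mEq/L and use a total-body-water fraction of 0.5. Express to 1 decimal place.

5.4 L

TBW = 0.5 · 75 = 37.5 L
Free water deficit = TBW · (Na/140 − 1)
= 37.5 · (160/140 − 1)
= 37.5 · 0.1429
= 5.36 L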